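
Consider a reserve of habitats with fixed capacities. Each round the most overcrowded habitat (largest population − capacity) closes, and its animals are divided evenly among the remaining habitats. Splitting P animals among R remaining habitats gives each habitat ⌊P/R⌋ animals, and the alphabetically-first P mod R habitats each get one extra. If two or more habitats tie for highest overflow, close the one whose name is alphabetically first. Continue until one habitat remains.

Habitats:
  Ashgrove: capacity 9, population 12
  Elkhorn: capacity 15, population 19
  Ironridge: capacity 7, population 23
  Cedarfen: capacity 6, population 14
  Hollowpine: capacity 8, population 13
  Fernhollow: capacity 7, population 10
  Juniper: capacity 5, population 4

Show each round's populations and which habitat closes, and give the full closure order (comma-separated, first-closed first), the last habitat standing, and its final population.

Round 1: Ashgrove=12 Cedarfen=14 Elkhorn=19 Fernhollow=10 Hollowpine=13 Ironridge=23 Juniper=4 → close Ironridge (overflow 16)
  23÷6 = 3 each, +1 to first 5
Round 2: Ashgrove=16 Cedarfen=18 Elkhorn=23 Fernhollow=14 Hollowpine=17 Juniper=7 → close Cedarfen (overflow 12)
  18÷5 = 3 each, +1 to first 3
Round 3: Ashgrove=20 Elkhorn=27 Fernhollow=18 Hollowpine=20 Juniper=10 → close Elkhorn (overflow 12)
  27÷4 = 6 each, +1 to first 3
Round 4: Ashgrove=27 Fernhollow=25 Hollowpine=27 Juniper=16 → close Hollowpine (overflow 19)
  27÷3 = 9 each, +1 to first 0
Round 5: Ashgrove=36 Fernhollow=34 Juniper=25 → close Ashgrove (overflow 27)
  36÷2 = 18 each, +1 to first 0
Round 6: Fernhollow=52 Juniper=43 → close Fernhollow (overflow 45)
  52÷1 = 52 each, +1 to first 0

Closure order: Ironridge, Cedarfen, Elkhorn, Hollowpine, Ashgrove, Fernhollow
Last habitat: Juniper with 95 animals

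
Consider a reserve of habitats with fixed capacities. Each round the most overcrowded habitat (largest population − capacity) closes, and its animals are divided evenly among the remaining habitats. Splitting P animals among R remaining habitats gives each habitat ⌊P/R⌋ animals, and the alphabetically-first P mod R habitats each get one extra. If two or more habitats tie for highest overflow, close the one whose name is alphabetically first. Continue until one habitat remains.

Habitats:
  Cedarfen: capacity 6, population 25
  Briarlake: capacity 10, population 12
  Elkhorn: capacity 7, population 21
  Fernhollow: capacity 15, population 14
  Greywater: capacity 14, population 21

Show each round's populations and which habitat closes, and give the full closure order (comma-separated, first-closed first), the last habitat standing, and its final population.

Round 1: Briarlake=12 Cedarfen=25 Elkhorn=21 Fernhollow=14 Greywater=21 → close Cedarfen (overflow 19)
  25÷4 = 6 each, +1 to first 1
Round 2: Briarlake=19 Elkhorn=27 Fernhollow=20 Greywater=27 → close Elkhorn (overflow 20)
  27÷3 = 9 each, +1 to first 0
Round 3: Briarlake=28 Fernhollow=29 Greywater=36 → close Greywater (overflow 22)
  36÷2 = 18 each, +1 to first 0
Round 4: Briarlake=46 Fernhollow=47 → close Briarlake (overflow 36)
  46÷1 = 46 each, +1 to first 0

Closure order: Cedarfen, Elkhorn, Greywater, Briarlake
Last habitat: Fernhollow with 93 animals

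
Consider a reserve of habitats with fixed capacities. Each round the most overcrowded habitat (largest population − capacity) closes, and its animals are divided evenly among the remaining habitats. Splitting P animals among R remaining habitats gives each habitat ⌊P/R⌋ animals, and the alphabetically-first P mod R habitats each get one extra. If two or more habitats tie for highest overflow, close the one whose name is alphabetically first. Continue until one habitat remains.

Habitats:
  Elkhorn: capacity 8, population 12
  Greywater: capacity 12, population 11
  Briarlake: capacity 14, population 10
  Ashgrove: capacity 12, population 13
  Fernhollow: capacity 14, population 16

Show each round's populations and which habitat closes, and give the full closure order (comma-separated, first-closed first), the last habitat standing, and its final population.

Closure order: Elkhorn, Fernhollow, Ashgrove, Greywater
Last habitat: Briarlake with 62 animals

Round 1: Ashgrove=13 Briarlake=10 Elkhorn=12 Fernhollow=16 Greywater=11 → close Elkhorn (overflow 4)
  12÷4 = 3 each, +1 to first 0
Round 2: Ashgrove=16 Briarlake=13 Fernhollow=19 Greywater=14 → close Fernhollow (overflow 5)
  19÷3 = 6 each, +1 to first 1
Round 3: Ashgrove=23 Briarlake=19 Greywater=20 → close Ashgrove (overflow 11)
  23÷2 = 11 each, +1 to first 1
Round 4: Briarlake=31 Greywater=31 → close Greywater (overflow 19)
  31÷1 = 31 each, +1 to first 0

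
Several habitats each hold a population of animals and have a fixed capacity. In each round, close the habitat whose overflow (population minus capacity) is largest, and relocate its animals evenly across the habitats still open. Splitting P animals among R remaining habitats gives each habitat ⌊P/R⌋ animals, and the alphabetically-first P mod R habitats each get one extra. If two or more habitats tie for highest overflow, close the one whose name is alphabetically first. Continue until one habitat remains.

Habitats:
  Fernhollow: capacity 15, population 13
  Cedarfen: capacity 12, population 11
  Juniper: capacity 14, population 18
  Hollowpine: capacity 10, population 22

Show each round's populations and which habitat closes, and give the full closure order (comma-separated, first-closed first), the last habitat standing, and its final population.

Closure order: Hollowpine, Juniper, Cedarfen
Last habitat: Fernhollow with 64 animals

Round 1: Cedarfen=11 Fernhollow=13 Hollowpine=22 Juniper=18 → close Hollowpine (overflow 12)
  22÷3 = 7 each, +1 to first 1
Round 2: Cedarfen=19 Fernhollow=20 Juniper=25 → close Juniper (overflow 11)
  25÷2 = 12 each, +1 to first 1
Round 3: Cedarfen=32 Fernhollow=32 → close Cedarfen (overflow 20)
  32÷1 = 32 each, +1 to first 0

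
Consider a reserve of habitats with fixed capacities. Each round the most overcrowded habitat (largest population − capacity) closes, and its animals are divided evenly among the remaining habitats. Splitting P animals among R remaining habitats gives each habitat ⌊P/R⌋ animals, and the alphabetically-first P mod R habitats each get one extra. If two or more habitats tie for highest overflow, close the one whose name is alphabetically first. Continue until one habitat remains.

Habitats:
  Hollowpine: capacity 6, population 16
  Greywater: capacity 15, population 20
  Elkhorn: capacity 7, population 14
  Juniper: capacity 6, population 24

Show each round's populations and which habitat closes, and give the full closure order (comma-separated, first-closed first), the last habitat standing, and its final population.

Closure order: Juniper, Hollowpine, Elkhorn
Last habitat: Greywater with 74 animals

Round 1: Elkhorn=14 Greywater=20 Hollowpine=16 Juniper=24 → close Juniper (overflow 18)
  24÷3 = 8 each, +1 to first 0
Round 2: Elkhorn=22 Greywater=28 Hollowpine=24 → close Hollowpine (overflow 18)
  24÷2 = 12 each, +1 to first 0
Round 3: Elkhorn=34 Greywater=40 → close Elkhorn (overflow 27)
  34÷1 = 34 each, +1 to first 0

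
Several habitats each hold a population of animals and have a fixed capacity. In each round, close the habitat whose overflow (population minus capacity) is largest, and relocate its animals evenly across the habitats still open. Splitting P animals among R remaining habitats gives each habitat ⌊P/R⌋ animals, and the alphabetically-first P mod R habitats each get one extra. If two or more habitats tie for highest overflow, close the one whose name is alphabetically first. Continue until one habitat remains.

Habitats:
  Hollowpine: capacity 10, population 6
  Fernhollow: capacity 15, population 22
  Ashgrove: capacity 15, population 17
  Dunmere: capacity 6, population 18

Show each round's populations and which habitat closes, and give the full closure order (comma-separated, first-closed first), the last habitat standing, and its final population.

Round 1: Ashgrove=17 Dunmere=18 Fernhollow=22 Hollowpine=6 → close Dunmere (overflow 12)
  18÷3 = 6 each, +1 to first 0
Round 2: Ashgrove=23 Fernhollow=28 Hollowpine=12 → close Fernhollow (overflow 13)
  28÷2 = 14 each, +1 to first 0
Round 3: Ashgrove=37 Hollowpine=26 → close Ashgrove (overflow 22)
  37÷1 = 37 each, +1 to first 0

Closure order: Dunmere, Fernhollow, Ashgrove
Last habitat: Hollowpine with 63 animals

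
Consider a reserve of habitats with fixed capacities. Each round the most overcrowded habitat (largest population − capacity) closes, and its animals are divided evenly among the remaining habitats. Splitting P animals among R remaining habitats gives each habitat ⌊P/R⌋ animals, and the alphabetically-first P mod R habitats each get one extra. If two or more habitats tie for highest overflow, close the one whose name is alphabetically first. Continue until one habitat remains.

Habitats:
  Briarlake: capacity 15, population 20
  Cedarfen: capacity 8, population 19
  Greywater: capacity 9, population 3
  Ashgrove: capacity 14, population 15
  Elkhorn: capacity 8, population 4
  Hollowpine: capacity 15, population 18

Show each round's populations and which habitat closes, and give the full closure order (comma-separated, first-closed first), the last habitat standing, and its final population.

Closure order: Cedarfen, Briarlake, Hollowpine, Ashgrove, Elkhorn
Last habitat: Greywater with 79 animals

Round 1: Ashgrove=15 Briarlake=20 Cedarfen=19 Elkhorn=4 Greywater=3 Hollowpine=18 → close Cedarfen (overflow 11)
  19÷5 = 3 each, +1 to first 4
Round 2: Ashgrove=19 Briarlake=24 Elkhorn=8 Greywater=7 Hollowpine=21 → close Briarlake (overflow 9)
  24÷4 = 6 each, +1 to first 0
Round 3: Ashgrove=25 Elkhorn=14 Greywater=13 Hollowpine=27 → close Hollowpine (overflow 12)
  27÷3 = 9 each, +1 to first 0
Round 4: Ashgrove=34 Elkhorn=23 Greywater=22 → close Ashgrove (overflow 20)
  34÷2 = 17 each, +1 to first 0
Round 5: Elkhorn=40 Greywater=39 → close Elkhorn (overflow 32)
  40÷1 = 40 each, +1 to first 0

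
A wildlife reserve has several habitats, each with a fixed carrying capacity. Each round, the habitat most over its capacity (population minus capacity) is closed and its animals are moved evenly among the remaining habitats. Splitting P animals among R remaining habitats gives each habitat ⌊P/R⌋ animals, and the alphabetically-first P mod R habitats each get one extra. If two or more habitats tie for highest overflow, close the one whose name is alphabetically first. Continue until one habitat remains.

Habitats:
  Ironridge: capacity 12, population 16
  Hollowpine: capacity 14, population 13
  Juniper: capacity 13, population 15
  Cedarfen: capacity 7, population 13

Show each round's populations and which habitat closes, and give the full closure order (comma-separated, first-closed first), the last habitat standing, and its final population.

Closure order: Cedarfen, Ironridge, Juniper
Last habitat: Hollowpine with 57 animals

Round 1: Cedarfen=13 Hollowpine=13 Ironridge=16 Juniper=15 → close Cedarfen (overflow 6)
  13÷3 = 4 each, +1 to first 1
Round 2: Hollowpine=18 Ironridge=20 Juniper=19 → close Ironridge (overflow 8)
  20÷2 = 10 each, +1 to first 0
Round 3: Hollowpine=28 Juniper=29 → close Juniper (overflow 16)
  29÷1 = 29 each, +1 to first 0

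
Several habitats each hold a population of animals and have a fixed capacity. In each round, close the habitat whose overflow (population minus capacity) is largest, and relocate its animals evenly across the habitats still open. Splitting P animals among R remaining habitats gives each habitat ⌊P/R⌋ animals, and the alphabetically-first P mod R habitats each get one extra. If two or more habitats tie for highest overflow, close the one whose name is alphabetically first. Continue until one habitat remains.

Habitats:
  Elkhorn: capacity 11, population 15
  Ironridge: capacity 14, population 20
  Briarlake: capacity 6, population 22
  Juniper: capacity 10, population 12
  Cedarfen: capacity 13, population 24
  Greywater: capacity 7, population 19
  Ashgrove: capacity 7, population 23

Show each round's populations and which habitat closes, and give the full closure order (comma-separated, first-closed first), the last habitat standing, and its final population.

Round 1: Ashgrove=23 Briarlake=22 Cedarfen=24 Elkhorn=15 Greywater=19 Ironridge=20 Juniper=12 → close Ashgrove (overflow 16)
  23÷6 = 3 each, +1 to first 5
Round 2: Briarlake=26 Cedarfen=28 Elkhorn=19 Greywater=23 Ironridge=24 Juniper=15 → close Briarlake (overflow 20)
  26÷5 = 5 each, +1 to first 1
Round 3: Cedarfen=34 Elkhorn=24 Greywater=28 Ironridge=29 Juniper=20 → close Cedarfen (overflow 21)
  34÷4 = 8 each, +1 to first 2
Round 4: Elkhorn=33 Greywater=37 Ironridge=37 Juniper=28 → close Greywater (overflow 30)
  37÷3 = 12 each, +1 to first 1
Round 5: Elkhorn=46 Ironridge=49 Juniper=40 → close Elkhorn (overflow 35)
  46÷2 = 23 each, +1 to first 0
Round 6: Ironridge=72 Juniper=63 → close Ironridge (overflow 58)
  72÷1 = 72 each, +1 to first 0

Closure order: Ashgrove, Briarlake, Cedarfen, Greywater, Elkhorn, Ironridge
Last habitat: Juniper with 135 animals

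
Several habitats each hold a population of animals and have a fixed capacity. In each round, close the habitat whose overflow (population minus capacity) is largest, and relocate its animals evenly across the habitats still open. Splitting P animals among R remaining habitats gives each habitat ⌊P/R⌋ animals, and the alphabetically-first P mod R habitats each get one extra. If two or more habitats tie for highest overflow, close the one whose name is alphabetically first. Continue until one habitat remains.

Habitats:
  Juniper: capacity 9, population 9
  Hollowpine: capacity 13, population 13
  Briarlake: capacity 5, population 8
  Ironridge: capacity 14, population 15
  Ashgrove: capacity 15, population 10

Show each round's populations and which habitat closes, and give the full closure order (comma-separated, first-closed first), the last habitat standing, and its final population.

Round 1: Ashgrove=10 Briarlake=8 Hollowpine=13 Ironridge=15 Juniper=9 → close Briarlake (overflow 3)
  8÷4 = 2 each, +1 to first 0
Round 2: Ashgrove=12 Hollowpine=15 Ironridge=17 Juniper=11 → close Ironridge (overflow 3)
  17÷3 = 5 each, +1 to first 2
Round 3: Ashgrove=18 Hollowpine=21 Juniper=16 → close Hollowpine (overflow 8)
  21÷2 = 10 each, +1 to first 1
Round 4: Ashgrove=29 Juniper=26 → close Juniper (overflow 17)
  26÷1 = 26 each, +1 to first 0

Closure order: Briarlake, Ironridge, Hollowpine, Juniper
Last habitat: Ashgrove with 55 animals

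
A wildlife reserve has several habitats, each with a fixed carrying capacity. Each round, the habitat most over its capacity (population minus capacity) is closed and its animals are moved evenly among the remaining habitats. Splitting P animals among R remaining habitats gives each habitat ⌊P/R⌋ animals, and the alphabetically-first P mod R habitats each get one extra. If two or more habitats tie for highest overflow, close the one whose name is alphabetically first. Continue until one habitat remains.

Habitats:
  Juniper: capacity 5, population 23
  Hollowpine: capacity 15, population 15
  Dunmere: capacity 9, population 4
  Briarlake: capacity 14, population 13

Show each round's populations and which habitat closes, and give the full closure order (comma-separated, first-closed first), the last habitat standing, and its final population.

Closure order: Juniper, Briarlake, Hollowpine
Last habitat: Dunmere with 55 animals

Round 1: Briarlake=13 Dunmere=4 Hollowpine=15 Juniper=23 → close Juniper (overflow 18)
  23÷3 = 7 each, +1 to first 2
Round 2: Briarlake=21 Dunmere=12 Hollowpine=22 → close Briarlake (overflow 7)
  21÷2 = 10 each, +1 to first 1
Round 3: Dunmere=23 Hollowpine=32 → close Hollowpine (overflow 17)
  32÷1 = 32 each, +1 to first 0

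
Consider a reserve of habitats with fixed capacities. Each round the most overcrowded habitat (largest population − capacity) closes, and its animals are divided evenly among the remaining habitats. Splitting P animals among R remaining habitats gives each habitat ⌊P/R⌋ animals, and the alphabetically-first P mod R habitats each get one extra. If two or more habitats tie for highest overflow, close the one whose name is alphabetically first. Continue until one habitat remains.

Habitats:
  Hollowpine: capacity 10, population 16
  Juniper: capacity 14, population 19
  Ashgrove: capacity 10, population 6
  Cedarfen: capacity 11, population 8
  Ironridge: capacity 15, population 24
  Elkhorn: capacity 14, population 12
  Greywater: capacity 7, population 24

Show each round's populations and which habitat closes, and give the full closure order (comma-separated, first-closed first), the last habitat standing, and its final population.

Closure order: Greywater, Ironridge, Hollowpine, Juniper, Ashgrove, Cedarfen
Last habitat: Elkhorn with 109 animals

Round 1: Ashgrove=6 Cedarfen=8 Elkhorn=12 Greywater=24 Hollowpine=16 Ironridge=24 Juniper=19 → close Greywater (overflow 17)
  24÷6 = 4 each, +1 to first 0
Round 2: Ashgrove=10 Cedarfen=12 Elkhorn=16 Hollowpine=20 Ironridge=28 Juniper=23 → close Ironridge (overflow 13)
  28÷5 = 5 each, +1 to first 3
Round 3: Ashgrove=16 Cedarfen=18 Elkhorn=22 Hollowpine=25 Juniper=28 → close Hollowpine (overflow 15)
  25÷4 = 6 each, +1 to first 1
Round 4: Ashgrove=23 Cedarfen=24 Elkhorn=28 Juniper=34 → close Juniper (overflow 20)
  34÷3 = 11 each, +1 to first 1
Round 5: Ashgrove=35 Cedarfen=35 Elkhorn=39 → close Ashgrove (overflow 25)
  35÷2 = 17 each, +1 to first 1
Round 6: Cedarfen=53 Elkhorn=56 → close Cedarfen (overflow 42)
  53÷1 = 53 each, +1 to first 0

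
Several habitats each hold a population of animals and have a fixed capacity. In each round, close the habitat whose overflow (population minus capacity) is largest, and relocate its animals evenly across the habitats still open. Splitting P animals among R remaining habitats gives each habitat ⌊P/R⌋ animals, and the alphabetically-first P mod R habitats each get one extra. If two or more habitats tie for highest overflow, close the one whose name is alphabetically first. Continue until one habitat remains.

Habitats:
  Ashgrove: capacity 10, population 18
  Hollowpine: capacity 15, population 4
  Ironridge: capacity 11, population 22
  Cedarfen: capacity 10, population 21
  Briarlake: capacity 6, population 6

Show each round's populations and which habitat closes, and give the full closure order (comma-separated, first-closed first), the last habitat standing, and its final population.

Round 1: Ashgrove=18 Briarlake=6 Cedarfen=21 Hollowpine=4 Ironridge=22 → close Cedarfen (overflow 11)
  21÷4 = 5 each, +1 to first 1
Round 2: Ashgrove=24 Briarlake=11 Hollowpine=9 Ironridge=27 → close Ironridge (overflow 16)
  27÷3 = 9 each, +1 to first 0
Round 3: Ashgrove=33 Briarlake=20 Hollowpine=18 → close Ashgrove (overflow 23)
  33÷2 = 16 each, +1 to first 1
Round 4: Briarlake=37 Hollowpine=34 → close Briarlake (overflow 31)
  37÷1 = 37 each, +1 to first 0

Closure order: Cedarfen, Ironridge, Ashgrove, Briarlake
Last habitat: Hollowpine with 71 animals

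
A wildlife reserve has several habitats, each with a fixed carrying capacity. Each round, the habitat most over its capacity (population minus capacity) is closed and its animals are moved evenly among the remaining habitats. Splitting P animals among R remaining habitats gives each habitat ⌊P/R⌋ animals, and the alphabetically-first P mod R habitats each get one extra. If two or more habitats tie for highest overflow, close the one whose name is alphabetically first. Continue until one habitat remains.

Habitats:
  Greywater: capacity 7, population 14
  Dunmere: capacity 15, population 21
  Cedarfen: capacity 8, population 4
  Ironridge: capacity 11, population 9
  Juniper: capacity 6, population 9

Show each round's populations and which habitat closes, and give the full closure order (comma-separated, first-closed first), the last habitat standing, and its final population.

Round 1: Cedarfen=4 Dunmere=21 Greywater=14 Ironridge=9 Juniper=9 → close Greywater (overflow 7)
  14÷4 = 3 each, +1 to first 2
Round 2: Cedarfen=8 Dunmere=25 Ironridge=12 Juniper=12 → close Dunmere (overflow 10)
  25÷3 = 8 each, +1 to first 1
Round 3: Cedarfen=17 Ironridge=20 Juniper=20 → close Juniper (overflow 14)
  20÷2 = 10 each, +1 to first 0
Round 4: Cedarfen=27 Ironridge=30 → close Cedarfen (overflow 19)
  27÷1 = 27 each, +1 to first 0

Closure order: Greywater, Dunmere, Juniper, Cedarfen
Last habitat: Ironridge with 57 animals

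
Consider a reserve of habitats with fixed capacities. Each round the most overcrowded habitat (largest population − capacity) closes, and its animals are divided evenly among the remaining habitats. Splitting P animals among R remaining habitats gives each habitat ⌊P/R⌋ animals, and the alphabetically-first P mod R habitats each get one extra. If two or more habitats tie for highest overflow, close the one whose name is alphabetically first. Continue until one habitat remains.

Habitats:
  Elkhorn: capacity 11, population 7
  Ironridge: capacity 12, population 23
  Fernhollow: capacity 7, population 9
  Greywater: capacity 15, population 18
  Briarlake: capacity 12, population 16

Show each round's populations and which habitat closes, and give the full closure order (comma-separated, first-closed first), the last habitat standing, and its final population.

Round 1: Briarlake=16 Elkhorn=7 Fernhollow=9 Greywater=18 Ironridge=23 → close Ironridge (overflow 11)
  23÷4 = 5 each, +1 to first 3
Round 2: Briarlake=22 Elkhorn=13 Fernhollow=15 Greywater=23 → close Briarlake (overflow 10)
  22÷3 = 7 each, +1 to first 1
Round 3: Elkhorn=21 Fernhollow=22 Greywater=30 → close Fernhollow (overflow 15)
  22÷2 = 11 each, +1 to first 0
Round 4: Elkhorn=32 Greywater=41 → close Greywater (overflow 26)
  41÷1 = 41 each, +1 to first 0

Closure order: Ironridge, Briarlake, Fernhollow, Greywater
Last habitat: Elkhorn with 73 animals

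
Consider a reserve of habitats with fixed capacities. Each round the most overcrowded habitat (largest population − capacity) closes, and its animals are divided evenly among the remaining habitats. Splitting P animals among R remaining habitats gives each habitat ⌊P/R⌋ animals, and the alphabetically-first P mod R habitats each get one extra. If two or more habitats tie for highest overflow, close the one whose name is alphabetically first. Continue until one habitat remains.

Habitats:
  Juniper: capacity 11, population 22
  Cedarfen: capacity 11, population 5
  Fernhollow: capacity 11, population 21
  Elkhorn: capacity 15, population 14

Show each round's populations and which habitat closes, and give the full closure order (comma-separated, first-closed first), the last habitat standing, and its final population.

Round 1: Cedarfen=5 Elkhorn=14 Fernhollow=21 Juniper=22 → close Juniper (overflow 11)
  22÷3 = 7 each, +1 to first 1
Round 2: Cedarfen=13 Elkhorn=21 Fernhollow=28 → close Fernhollow (overflow 17)
  28÷2 = 14 each, +1 to first 0
Round 3: Cedarfen=27 Elkhorn=35 → close Elkhorn (overflow 20)
  35÷1 = 35 each, +1 to first 0

Closure order: Juniper, Fernhollow, Elkhorn
Last habitat: Cedarfen with 62 animals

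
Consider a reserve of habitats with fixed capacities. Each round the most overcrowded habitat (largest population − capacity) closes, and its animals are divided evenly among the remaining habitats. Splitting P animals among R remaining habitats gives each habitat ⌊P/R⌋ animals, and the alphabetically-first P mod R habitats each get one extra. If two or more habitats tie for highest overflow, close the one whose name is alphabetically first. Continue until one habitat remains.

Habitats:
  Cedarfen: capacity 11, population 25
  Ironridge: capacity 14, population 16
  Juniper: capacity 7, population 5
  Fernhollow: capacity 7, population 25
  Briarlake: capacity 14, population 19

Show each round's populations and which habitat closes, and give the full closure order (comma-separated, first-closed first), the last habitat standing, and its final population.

Closure order: Fernhollow, Cedarfen, Briarlake, Ironridge
Last habitat: Juniper with 90 animals

Round 1: Briarlake=19 Cedarfen=25 Fernhollow=25 Ironridge=16 Juniper=5 → close Fernhollow (overflow 18)
  25÷4 = 6 each, +1 to first 1
Round 2: Briarlake=26 Cedarfen=31 Ironridge=22 Juniper=11 → close Cedarfen (overflow 20)
  31÷3 = 10 each, +1 to first 1
Round 3: Briarlake=37 Ironridge=32 Juniper=21 → close Briarlake (overflow 23)
  37÷2 = 18 each, +1 to first 1
Round 4: Ironridge=51 Juniper=39 → close Ironridge (overflow 37)
  51÷1 = 51 each, +1 to first 0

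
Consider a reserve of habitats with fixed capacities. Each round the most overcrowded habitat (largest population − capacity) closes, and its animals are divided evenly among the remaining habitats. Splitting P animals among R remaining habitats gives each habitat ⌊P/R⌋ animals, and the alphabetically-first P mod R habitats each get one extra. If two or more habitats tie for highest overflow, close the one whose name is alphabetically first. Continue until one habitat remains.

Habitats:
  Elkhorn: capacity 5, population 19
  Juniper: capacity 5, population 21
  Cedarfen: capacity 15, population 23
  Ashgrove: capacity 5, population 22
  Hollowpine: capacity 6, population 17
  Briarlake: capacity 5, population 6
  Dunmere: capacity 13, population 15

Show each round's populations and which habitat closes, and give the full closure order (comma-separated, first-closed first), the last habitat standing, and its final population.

Round 1: Ashgrove=22 Briarlake=6 Cedarfen=23 Dunmere=15 Elkhorn=19 Hollowpine=17 Juniper=21 → close Ashgrove (overflow 17)
  22÷6 = 3 each, +1 to first 4
Round 2: Briarlake=10 Cedarfen=27 Dunmere=19 Elkhorn=23 Hollowpine=20 Juniper=24 → close Juniper (overflow 19)
  24÷5 = 4 each, +1 to first 4
Round 3: Briarlake=15 Cedarfen=32 Dunmere=24 Elkhorn=28 Hollowpine=24 → close Elkhorn (overflow 23)
  28÷4 = 7 each, +1 to first 0
Round 4: Briarlake=22 Cedarfen=39 Dunmere=31 Hollowpine=31 → close Hollowpine (overflow 25)
  31÷3 = 10 each, +1 to first 1
Round 5: Briarlake=33 Cedarfen=49 Dunmere=41 → close Cedarfen (overflow 34)
  49÷2 = 24 each, +1 to first 1
Round 6: Briarlake=58 Dunmere=65 → close Briarlake (overflow 53)
  58÷1 = 58 each, +1 to first 0

Closure order: Ashgrove, Juniper, Elkhorn, Hollowpine, Cedarfen, Briarlake
Last habitat: Dunmere with 123 animals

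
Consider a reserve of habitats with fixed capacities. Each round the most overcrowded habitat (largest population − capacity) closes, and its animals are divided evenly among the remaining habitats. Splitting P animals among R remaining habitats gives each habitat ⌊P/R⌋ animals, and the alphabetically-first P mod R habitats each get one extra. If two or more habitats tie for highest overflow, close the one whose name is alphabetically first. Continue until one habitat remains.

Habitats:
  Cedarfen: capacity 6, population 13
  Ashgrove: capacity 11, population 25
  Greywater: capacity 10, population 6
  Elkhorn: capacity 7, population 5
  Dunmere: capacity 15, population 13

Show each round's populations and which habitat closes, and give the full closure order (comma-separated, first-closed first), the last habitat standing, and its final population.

Closure order: Ashgrove, Cedarfen, Dunmere, Elkhorn
Last habitat: Greywater with 62 animals

Round 1: Ashgrove=25 Cedarfen=13 Dunmere=13 Elkhorn=5 Greywater=6 → close Ashgrove (overflow 14)
  25÷4 = 6 each, +1 to first 1
Round 2: Cedarfen=20 Dunmere=19 Elkhorn=11 Greywater=12 → close Cedarfen (overflow 14)
  20÷3 = 6 each, +1 to first 2
Round 3: Dunmere=26 Elkhorn=18 Greywater=18 → close Dunmere (overflow 11)
  26÷2 = 13 each, +1 to first 0
Round 4: Elkhorn=31 Greywater=31 → close Elkhorn (overflow 24)
  31÷1 = 31 each, +1 to first 0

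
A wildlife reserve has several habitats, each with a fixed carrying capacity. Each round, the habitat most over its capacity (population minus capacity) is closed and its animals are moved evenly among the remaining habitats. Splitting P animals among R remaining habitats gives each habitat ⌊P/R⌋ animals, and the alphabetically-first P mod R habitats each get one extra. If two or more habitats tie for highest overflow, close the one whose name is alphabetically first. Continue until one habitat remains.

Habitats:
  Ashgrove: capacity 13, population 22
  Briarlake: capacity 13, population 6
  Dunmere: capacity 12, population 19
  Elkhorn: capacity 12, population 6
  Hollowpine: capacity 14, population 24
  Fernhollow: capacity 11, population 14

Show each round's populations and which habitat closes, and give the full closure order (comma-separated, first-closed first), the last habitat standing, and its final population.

Closure order: Hollowpine, Ashgrove, Dunmere, Fernhollow, Briarlake
Last habitat: Elkhorn with 91 animals

Round 1: Ashgrove=22 Briarlake=6 Dunmere=19 Elkhorn=6 Fernhollow=14 Hollowpine=24 → close Hollowpine (overflow 10)
  24÷5 = 4 each, +1 to first 4
Round 2: Ashgrove=27 Briarlake=11 Dunmere=24 Elkhorn=11 Fernhollow=18 → close Ashgrove (overflow 14)
  27÷4 = 6 each, +1 to first 3
Round 3: Briarlake=18 Dunmere=31 Elkhorn=18 Fernhollow=24 → close Dunmere (overflow 19)
  31÷3 = 10 each, +1 to first 1
Round 4: Briarlake=29 Elkhorn=28 Fernhollow=34 → close Fernhollow (overflow 23)
  34÷2 = 17 each, +1 to first 0
Round 5: Briarlake=46 Elkhorn=45 → close Briarlake (overflow 33)
  46÷1 = 46 each, +1 to first 0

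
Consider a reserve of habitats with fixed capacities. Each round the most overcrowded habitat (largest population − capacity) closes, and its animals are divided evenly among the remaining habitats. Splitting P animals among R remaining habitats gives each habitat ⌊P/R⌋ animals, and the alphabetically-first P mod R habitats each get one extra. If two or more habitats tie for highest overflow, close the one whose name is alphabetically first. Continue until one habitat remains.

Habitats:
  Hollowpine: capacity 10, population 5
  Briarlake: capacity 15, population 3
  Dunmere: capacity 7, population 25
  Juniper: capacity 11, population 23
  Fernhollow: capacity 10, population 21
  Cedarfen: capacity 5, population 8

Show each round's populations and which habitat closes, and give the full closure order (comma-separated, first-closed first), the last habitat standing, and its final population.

Round 1: Briarlake=3 Cedarfen=8 Dunmere=25 Fernhollow=21 Hollowpine=5 Juniper=23 → close Dunmere (overflow 18)
  25÷5 = 5 each, +1 to first 0
Round 2: Briarlake=8 Cedarfen=13 Fernhollow=26 Hollowpine=10 Juniper=28 → close Juniper (overflow 17)
  28÷4 = 7 each, +1 to first 0
Round 3: Briarlake=15 Cedarfen=20 Fernhollow=33 Hollowpine=17 → close Fernhollow (overflow 23)
  33÷3 = 11 each, +1 to first 0
Round 4: Briarlake=26 Cedarfen=31 Hollowpine=28 → close Cedarfen (overflow 26)
  31÷2 = 15 each, +1 to first 1
Round 5: Briarlake=42 Hollowpine=43 → close Hollowpine (overflow 33)
  43÷1 = 43 each, +1 to first 0

Closure order: Dunmere, Juniper, Fernhollow, Cedarfen, Hollowpine
Last habitat: Briarlake with 85 animals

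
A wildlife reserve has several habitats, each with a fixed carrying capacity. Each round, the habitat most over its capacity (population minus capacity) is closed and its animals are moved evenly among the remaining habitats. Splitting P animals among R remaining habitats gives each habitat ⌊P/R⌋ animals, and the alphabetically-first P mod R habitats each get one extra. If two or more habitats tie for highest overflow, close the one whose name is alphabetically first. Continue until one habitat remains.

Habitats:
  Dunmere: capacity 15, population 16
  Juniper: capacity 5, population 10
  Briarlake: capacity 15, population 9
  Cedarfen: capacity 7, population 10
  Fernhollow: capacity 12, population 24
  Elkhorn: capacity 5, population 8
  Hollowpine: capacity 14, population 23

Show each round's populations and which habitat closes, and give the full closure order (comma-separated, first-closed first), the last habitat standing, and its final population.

Closure order: Fernhollow, Hollowpine, Juniper, Cedarfen, Elkhorn, Dunmere
Last habitat: Briarlake with 100 animals

Round 1: Briarlake=9 Cedarfen=10 Dunmere=16 Elkhorn=8 Fernhollow=24 Hollowpine=23 Juniper=10 → close Fernhollow (overflow 12)
  24÷6 = 4 each, +1 to first 0
Round 2: Briarlake=13 Cedarfen=14 Dunmere=20 Elkhorn=12 Hollowpine=27 Juniper=14 → close Hollowpine (overflow 13)
  27÷5 = 5 each, +1 to first 2
Round 3: Briarlake=19 Cedarfen=20 Dunmere=25 Elkhorn=17 Juniper=19 → close Juniper (overflow 14)
  19÷4 = 4 each, +1 to first 3
Round 4: Briarlake=24 Cedarfen=25 Dunmere=30 Elkhorn=21 → close Cedarfen (overflow 18)
  25÷3 = 8 each, +1 to first 1
Round 5: Briarlake=33 Dunmere=38 Elkhorn=29 → close Elkhorn (overflow 24)
  29÷2 = 14 each, +1 to first 1
Round 6: Briarlake=48 Dunmere=52 → close Dunmere (overflow 37)
  52÷1 = 52 each, +1 to first 0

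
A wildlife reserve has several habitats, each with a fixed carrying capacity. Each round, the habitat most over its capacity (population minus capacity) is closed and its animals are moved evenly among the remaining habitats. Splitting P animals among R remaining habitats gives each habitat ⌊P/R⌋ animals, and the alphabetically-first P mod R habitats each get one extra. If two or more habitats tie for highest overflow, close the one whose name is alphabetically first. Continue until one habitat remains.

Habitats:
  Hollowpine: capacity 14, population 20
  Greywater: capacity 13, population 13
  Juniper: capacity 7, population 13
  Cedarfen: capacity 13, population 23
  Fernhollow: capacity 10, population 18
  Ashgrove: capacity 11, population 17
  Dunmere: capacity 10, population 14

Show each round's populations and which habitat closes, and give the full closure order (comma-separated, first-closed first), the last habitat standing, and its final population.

Round 1: Ashgrove=17 Cedarfen=23 Dunmere=14 Fernhollow=18 Greywater=13 Hollowpine=20 Juniper=13 → close Cedarfen (overflow 10)
  23÷6 = 3 each, +1 to first 5
Round 2: Ashgrove=21 Dunmere=18 Fernhollow=22 Greywater=17 Hollowpine=24 Juniper=16 → close Fernhollow (overflow 12)
  22÷5 = 4 each, +1 to first 2
Round 3: Ashgrove=26 Dunmere=23 Greywater=21 Hollowpine=28 Juniper=20 → close Ashgrove (overflow 15)
  26÷4 = 6 each, +1 to first 2
Round 4: Dunmere=30 Greywater=28 Hollowpine=34 Juniper=26 → close Dunmere (overflow 20)
  30÷3 = 10 each, +1 to first 0
Round 5: Greywater=38 Hollowpine=44 Juniper=36 → close Hollowpine (overflow 30)
  44÷2 = 22 each, +1 to first 0
Round 6: Greywater=60 Juniper=58 → close Juniper (overflow 51)
  58÷1 = 58 each, +1 to first 0

Closure order: Cedarfen, Fernhollow, Ashgrove, Dunmere, Hollowpine, Juniper
Last habitat: Greywater with 118 animals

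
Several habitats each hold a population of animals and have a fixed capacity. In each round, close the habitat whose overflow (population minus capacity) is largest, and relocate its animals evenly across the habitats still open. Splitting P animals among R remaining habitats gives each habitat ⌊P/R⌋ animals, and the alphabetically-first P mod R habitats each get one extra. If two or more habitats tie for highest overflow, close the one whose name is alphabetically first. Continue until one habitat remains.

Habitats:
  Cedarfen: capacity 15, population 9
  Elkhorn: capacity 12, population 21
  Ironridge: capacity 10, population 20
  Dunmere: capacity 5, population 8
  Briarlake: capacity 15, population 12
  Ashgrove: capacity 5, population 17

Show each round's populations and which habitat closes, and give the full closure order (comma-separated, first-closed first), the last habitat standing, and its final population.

Closure order: Ashgrove, Ironridge, Elkhorn, Dunmere, Briarlake
Last habitat: Cedarfen with 87 animals

Round 1: Ashgrove=17 Briarlake=12 Cedarfen=9 Dunmere=8 Elkhorn=21 Ironridge=20 → close Ashgrove (overflow 12)
  17÷5 = 3 each, +1 to first 2
Round 2: Briarlake=16 Cedarfen=13 Dunmere=11 Elkhorn=24 Ironridge=23 → close Ironridge (overflow 13)
  23÷4 = 5 each, +1 to first 3
Round 3: Briarlake=22 Cedarfen=19 Dunmere=17 Elkhorn=29 → close Elkhorn (overflow 17)
  29÷3 = 9 each, +1 to first 2
Round 4: Briarlake=32 Cedarfen=29 Dunmere=26 → close Dunmere (overflow 21)
  26÷2 = 13 each, +1 to first 0
Round 5: Briarlake=45 Cedarfen=42 → close Briarlake (overflow 30)
  45÷1 = 45 each, +1 to first 0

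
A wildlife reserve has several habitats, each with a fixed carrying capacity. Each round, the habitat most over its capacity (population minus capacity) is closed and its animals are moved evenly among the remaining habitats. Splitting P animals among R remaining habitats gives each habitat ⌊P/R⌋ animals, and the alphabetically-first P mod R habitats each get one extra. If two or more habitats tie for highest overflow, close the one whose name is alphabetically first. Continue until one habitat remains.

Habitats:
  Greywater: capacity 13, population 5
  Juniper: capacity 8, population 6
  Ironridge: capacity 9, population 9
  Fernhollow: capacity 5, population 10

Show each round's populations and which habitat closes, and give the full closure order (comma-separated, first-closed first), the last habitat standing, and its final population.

Closure order: Fernhollow, Ironridge, Juniper
Last habitat: Greywater with 30 animals

Round 1: Fernhollow=10 Greywater=5 Ironridge=9 Juniper=6 → close Fernhollow (overflow 5)
  10÷3 = 3 each, +1 to first 1
Round 2: Greywater=9 Ironridge=12 Juniper=9 → close Ironridge (overflow 3)
  12÷2 = 6 each, +1 to first 0
Round 3: Greywater=15 Juniper=15 → close Juniper (overflow 7)
  15÷1 = 15 each, +1 to first 0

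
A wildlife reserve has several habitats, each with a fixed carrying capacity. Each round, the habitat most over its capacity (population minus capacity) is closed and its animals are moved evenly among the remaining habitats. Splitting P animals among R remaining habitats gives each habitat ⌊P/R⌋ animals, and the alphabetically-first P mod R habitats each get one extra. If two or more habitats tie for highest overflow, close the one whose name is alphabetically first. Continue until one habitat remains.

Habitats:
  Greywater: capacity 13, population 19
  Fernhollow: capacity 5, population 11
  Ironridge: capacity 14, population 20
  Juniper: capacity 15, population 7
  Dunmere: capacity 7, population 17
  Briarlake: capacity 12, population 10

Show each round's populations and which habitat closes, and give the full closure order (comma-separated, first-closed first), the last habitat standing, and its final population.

Closure order: Dunmere, Fernhollow, Greywater, Ironridge, Briarlake
Last habitat: Juniper with 84 animals

Round 1: Briarlake=10 Dunmere=17 Fernhollow=11 Greywater=19 Ironridge=20 Juniper=7 → close Dunmere (overflow 10)
  17÷5 = 3 each, +1 to first 2
Round 2: Briarlake=14 Fernhollow=15 Greywater=22 Ironridge=23 Juniper=10 → close Fernhollow (overflow 10)
  15÷4 = 3 each, +1 to first 3
Round 3: Briarlake=18 Greywater=26 Ironridge=27 Juniper=13 → close Greywater (overflow 13)
  26÷3 = 8 each, +1 to first 2
Round 4: Briarlake=27 Ironridge=36 Juniper=21 → close Ironridge (overflow 22)
  36÷2 = 18 each, +1 to first 0
Round 5: Briarlake=45 Juniper=39 → close Briarlake (overflow 33)
  45÷1 = 45 each, +1 to first 0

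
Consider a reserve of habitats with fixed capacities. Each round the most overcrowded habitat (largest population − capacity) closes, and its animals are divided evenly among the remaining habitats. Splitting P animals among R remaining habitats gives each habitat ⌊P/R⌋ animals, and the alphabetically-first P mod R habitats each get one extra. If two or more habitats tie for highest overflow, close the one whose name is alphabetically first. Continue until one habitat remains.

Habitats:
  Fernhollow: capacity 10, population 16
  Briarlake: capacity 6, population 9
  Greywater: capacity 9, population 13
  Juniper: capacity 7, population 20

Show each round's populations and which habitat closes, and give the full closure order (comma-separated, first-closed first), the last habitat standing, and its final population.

Round 1: Briarlake=9 Fernhollow=16 Greywater=13 Juniper=20 → close Juniper (overflow 13)
  20÷3 = 6 each, +1 to first 2
Round 2: Briarlake=16 Fernhollow=23 Greywater=19 → close Fernhollow (overflow 13)
  23÷2 = 11 each, +1 to first 1
Round 3: Briarlake=28 Greywater=30 → close Briarlake (overflow 22)
  28÷1 = 28 each, +1 to first 0

Closure order: Juniper, Fernhollow, Briarlake
Last habitat: Greywater with 58 animals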